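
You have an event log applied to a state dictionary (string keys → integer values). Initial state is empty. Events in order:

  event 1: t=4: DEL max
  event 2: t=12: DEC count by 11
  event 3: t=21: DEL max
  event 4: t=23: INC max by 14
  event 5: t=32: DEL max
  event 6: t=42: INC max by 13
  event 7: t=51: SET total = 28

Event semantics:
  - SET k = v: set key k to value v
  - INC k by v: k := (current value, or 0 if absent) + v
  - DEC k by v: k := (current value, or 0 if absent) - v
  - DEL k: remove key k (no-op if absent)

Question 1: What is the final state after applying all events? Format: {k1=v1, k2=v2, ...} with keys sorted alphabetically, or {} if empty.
Answer: {count=-11, max=13, total=28}

Derivation:
  after event 1 (t=4: DEL max): {}
  after event 2 (t=12: DEC count by 11): {count=-11}
  after event 3 (t=21: DEL max): {count=-11}
  after event 4 (t=23: INC max by 14): {count=-11, max=14}
  after event 5 (t=32: DEL max): {count=-11}
  after event 6 (t=42: INC max by 13): {count=-11, max=13}
  after event 7 (t=51: SET total = 28): {count=-11, max=13, total=28}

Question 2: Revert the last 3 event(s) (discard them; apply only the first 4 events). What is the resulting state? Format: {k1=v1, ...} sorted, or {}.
Keep first 4 events (discard last 3):
  after event 1 (t=4: DEL max): {}
  after event 2 (t=12: DEC count by 11): {count=-11}
  after event 3 (t=21: DEL max): {count=-11}
  after event 4 (t=23: INC max by 14): {count=-11, max=14}

Answer: {count=-11, max=14}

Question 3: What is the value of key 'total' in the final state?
Track key 'total' through all 7 events:
  event 1 (t=4: DEL max): total unchanged
  event 2 (t=12: DEC count by 11): total unchanged
  event 3 (t=21: DEL max): total unchanged
  event 4 (t=23: INC max by 14): total unchanged
  event 5 (t=32: DEL max): total unchanged
  event 6 (t=42: INC max by 13): total unchanged
  event 7 (t=51: SET total = 28): total (absent) -> 28
Final: total = 28

Answer: 28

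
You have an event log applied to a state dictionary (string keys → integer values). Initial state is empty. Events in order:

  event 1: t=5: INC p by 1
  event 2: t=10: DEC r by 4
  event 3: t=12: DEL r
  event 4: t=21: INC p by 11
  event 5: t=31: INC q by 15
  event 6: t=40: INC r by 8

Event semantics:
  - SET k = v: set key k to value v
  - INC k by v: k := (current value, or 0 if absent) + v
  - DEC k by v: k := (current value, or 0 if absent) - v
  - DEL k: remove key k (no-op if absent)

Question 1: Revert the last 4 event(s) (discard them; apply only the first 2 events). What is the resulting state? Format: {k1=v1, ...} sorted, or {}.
Keep first 2 events (discard last 4):
  after event 1 (t=5: INC p by 1): {p=1}
  after event 2 (t=10: DEC r by 4): {p=1, r=-4}

Answer: {p=1, r=-4}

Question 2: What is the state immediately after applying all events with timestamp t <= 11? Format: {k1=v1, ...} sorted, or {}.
Apply events with t <= 11 (2 events):
  after event 1 (t=5: INC p by 1): {p=1}
  after event 2 (t=10: DEC r by 4): {p=1, r=-4}

Answer: {p=1, r=-4}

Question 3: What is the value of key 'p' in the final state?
Track key 'p' through all 6 events:
  event 1 (t=5: INC p by 1): p (absent) -> 1
  event 2 (t=10: DEC r by 4): p unchanged
  event 3 (t=12: DEL r): p unchanged
  event 4 (t=21: INC p by 11): p 1 -> 12
  event 5 (t=31: INC q by 15): p unchanged
  event 6 (t=40: INC r by 8): p unchanged
Final: p = 12

Answer: 12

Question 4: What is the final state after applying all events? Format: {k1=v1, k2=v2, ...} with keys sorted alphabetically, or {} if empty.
  after event 1 (t=5: INC p by 1): {p=1}
  after event 2 (t=10: DEC r by 4): {p=1, r=-4}
  after event 3 (t=12: DEL r): {p=1}
  after event 4 (t=21: INC p by 11): {p=12}
  after event 5 (t=31: INC q by 15): {p=12, q=15}
  after event 6 (t=40: INC r by 8): {p=12, q=15, r=8}

Answer: {p=12, q=15, r=8}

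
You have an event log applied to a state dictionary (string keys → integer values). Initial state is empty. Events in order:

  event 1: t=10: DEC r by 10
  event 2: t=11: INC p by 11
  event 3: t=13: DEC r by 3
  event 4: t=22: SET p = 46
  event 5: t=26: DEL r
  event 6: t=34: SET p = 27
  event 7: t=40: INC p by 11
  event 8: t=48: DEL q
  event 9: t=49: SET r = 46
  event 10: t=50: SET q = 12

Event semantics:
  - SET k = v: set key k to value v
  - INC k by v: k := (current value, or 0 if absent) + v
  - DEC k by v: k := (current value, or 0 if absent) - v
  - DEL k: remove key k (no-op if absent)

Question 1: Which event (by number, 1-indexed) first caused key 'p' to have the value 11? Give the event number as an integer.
Answer: 2

Derivation:
Looking for first event where p becomes 11:
  event 2: p (absent) -> 11  <-- first match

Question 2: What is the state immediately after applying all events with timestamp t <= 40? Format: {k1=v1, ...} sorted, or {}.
Answer: {p=38}

Derivation:
Apply events with t <= 40 (7 events):
  after event 1 (t=10: DEC r by 10): {r=-10}
  after event 2 (t=11: INC p by 11): {p=11, r=-10}
  after event 3 (t=13: DEC r by 3): {p=11, r=-13}
  after event 4 (t=22: SET p = 46): {p=46, r=-13}
  after event 5 (t=26: DEL r): {p=46}
  after event 6 (t=34: SET p = 27): {p=27}
  after event 7 (t=40: INC p by 11): {p=38}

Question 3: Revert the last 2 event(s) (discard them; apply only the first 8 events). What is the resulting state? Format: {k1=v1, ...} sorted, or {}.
Keep first 8 events (discard last 2):
  after event 1 (t=10: DEC r by 10): {r=-10}
  after event 2 (t=11: INC p by 11): {p=11, r=-10}
  after event 3 (t=13: DEC r by 3): {p=11, r=-13}
  after event 4 (t=22: SET p = 46): {p=46, r=-13}
  after event 5 (t=26: DEL r): {p=46}
  after event 6 (t=34: SET p = 27): {p=27}
  after event 7 (t=40: INC p by 11): {p=38}
  after event 8 (t=48: DEL q): {p=38}

Answer: {p=38}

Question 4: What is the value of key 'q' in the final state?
Track key 'q' through all 10 events:
  event 1 (t=10: DEC r by 10): q unchanged
  event 2 (t=11: INC p by 11): q unchanged
  event 3 (t=13: DEC r by 3): q unchanged
  event 4 (t=22: SET p = 46): q unchanged
  event 5 (t=26: DEL r): q unchanged
  event 6 (t=34: SET p = 27): q unchanged
  event 7 (t=40: INC p by 11): q unchanged
  event 8 (t=48: DEL q): q (absent) -> (absent)
  event 9 (t=49: SET r = 46): q unchanged
  event 10 (t=50: SET q = 12): q (absent) -> 12
Final: q = 12

Answer: 12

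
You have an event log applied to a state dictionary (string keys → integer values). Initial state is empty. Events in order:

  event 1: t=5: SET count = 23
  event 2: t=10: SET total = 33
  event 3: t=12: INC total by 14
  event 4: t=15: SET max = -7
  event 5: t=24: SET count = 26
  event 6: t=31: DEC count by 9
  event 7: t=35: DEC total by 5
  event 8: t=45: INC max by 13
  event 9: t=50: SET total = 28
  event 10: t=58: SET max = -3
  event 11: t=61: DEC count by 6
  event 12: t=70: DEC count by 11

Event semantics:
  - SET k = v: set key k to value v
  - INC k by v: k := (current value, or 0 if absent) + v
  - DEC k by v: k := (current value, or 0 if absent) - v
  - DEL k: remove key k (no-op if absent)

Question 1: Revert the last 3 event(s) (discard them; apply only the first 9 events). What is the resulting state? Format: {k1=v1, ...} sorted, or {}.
Answer: {count=17, max=6, total=28}

Derivation:
Keep first 9 events (discard last 3):
  after event 1 (t=5: SET count = 23): {count=23}
  after event 2 (t=10: SET total = 33): {count=23, total=33}
  after event 3 (t=12: INC total by 14): {count=23, total=47}
  after event 4 (t=15: SET max = -7): {count=23, max=-7, total=47}
  after event 5 (t=24: SET count = 26): {count=26, max=-7, total=47}
  after event 6 (t=31: DEC count by 9): {count=17, max=-7, total=47}
  after event 7 (t=35: DEC total by 5): {count=17, max=-7, total=42}
  after event 8 (t=45: INC max by 13): {count=17, max=6, total=42}
  after event 9 (t=50: SET total = 28): {count=17, max=6, total=28}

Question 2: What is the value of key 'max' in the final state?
Track key 'max' through all 12 events:
  event 1 (t=5: SET count = 23): max unchanged
  event 2 (t=10: SET total = 33): max unchanged
  event 3 (t=12: INC total by 14): max unchanged
  event 4 (t=15: SET max = -7): max (absent) -> -7
  event 5 (t=24: SET count = 26): max unchanged
  event 6 (t=31: DEC count by 9): max unchanged
  event 7 (t=35: DEC total by 5): max unchanged
  event 8 (t=45: INC max by 13): max -7 -> 6
  event 9 (t=50: SET total = 28): max unchanged
  event 10 (t=58: SET max = -3): max 6 -> -3
  event 11 (t=61: DEC count by 6): max unchanged
  event 12 (t=70: DEC count by 11): max unchanged
Final: max = -3

Answer: -3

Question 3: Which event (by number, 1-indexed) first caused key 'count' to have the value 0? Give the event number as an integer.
Looking for first event where count becomes 0:
  event 1: count = 23
  event 2: count = 23
  event 3: count = 23
  event 4: count = 23
  event 5: count = 26
  event 6: count = 17
  event 7: count = 17
  event 8: count = 17
  event 9: count = 17
  event 10: count = 17
  event 11: count = 11
  event 12: count 11 -> 0  <-- first match

Answer: 12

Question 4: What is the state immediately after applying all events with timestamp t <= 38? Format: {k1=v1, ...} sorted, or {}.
Answer: {count=17, max=-7, total=42}

Derivation:
Apply events with t <= 38 (7 events):
  after event 1 (t=5: SET count = 23): {count=23}
  after event 2 (t=10: SET total = 33): {count=23, total=33}
  after event 3 (t=12: INC total by 14): {count=23, total=47}
  after event 4 (t=15: SET max = -7): {count=23, max=-7, total=47}
  after event 5 (t=24: SET count = 26): {count=26, max=-7, total=47}
  after event 6 (t=31: DEC count by 9): {count=17, max=-7, total=47}
  after event 7 (t=35: DEC total by 5): {count=17, max=-7, total=42}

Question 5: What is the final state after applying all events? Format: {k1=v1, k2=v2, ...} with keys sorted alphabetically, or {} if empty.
  after event 1 (t=5: SET count = 23): {count=23}
  after event 2 (t=10: SET total = 33): {count=23, total=33}
  after event 3 (t=12: INC total by 14): {count=23, total=47}
  after event 4 (t=15: SET max = -7): {count=23, max=-7, total=47}
  after event 5 (t=24: SET count = 26): {count=26, max=-7, total=47}
  after event 6 (t=31: DEC count by 9): {count=17, max=-7, total=47}
  after event 7 (t=35: DEC total by 5): {count=17, max=-7, total=42}
  after event 8 (t=45: INC max by 13): {count=17, max=6, total=42}
  after event 9 (t=50: SET total = 28): {count=17, max=6, total=28}
  after event 10 (t=58: SET max = -3): {count=17, max=-3, total=28}
  after event 11 (t=61: DEC count by 6): {count=11, max=-3, total=28}
  after event 12 (t=70: DEC count by 11): {count=0, max=-3, total=28}

Answer: {count=0, max=-3, total=28}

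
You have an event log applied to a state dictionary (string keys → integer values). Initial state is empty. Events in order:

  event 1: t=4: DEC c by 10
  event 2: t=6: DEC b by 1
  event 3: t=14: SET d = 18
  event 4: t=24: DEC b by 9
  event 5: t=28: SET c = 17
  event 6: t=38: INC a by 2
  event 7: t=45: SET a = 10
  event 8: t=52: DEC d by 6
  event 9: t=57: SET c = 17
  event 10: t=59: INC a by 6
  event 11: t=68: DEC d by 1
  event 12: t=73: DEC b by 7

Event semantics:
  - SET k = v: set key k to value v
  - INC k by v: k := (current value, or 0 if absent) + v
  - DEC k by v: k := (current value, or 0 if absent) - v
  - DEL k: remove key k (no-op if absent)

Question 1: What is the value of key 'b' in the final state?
Answer: -17

Derivation:
Track key 'b' through all 12 events:
  event 1 (t=4: DEC c by 10): b unchanged
  event 2 (t=6: DEC b by 1): b (absent) -> -1
  event 3 (t=14: SET d = 18): b unchanged
  event 4 (t=24: DEC b by 9): b -1 -> -10
  event 5 (t=28: SET c = 17): b unchanged
  event 6 (t=38: INC a by 2): b unchanged
  event 7 (t=45: SET a = 10): b unchanged
  event 8 (t=52: DEC d by 6): b unchanged
  event 9 (t=57: SET c = 17): b unchanged
  event 10 (t=59: INC a by 6): b unchanged
  event 11 (t=68: DEC d by 1): b unchanged
  event 12 (t=73: DEC b by 7): b -10 -> -17
Final: b = -17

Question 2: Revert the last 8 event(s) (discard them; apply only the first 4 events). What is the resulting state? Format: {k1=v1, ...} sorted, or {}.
Keep first 4 events (discard last 8):
  after event 1 (t=4: DEC c by 10): {c=-10}
  after event 2 (t=6: DEC b by 1): {b=-1, c=-10}
  after event 3 (t=14: SET d = 18): {b=-1, c=-10, d=18}
  after event 4 (t=24: DEC b by 9): {b=-10, c=-10, d=18}

Answer: {b=-10, c=-10, d=18}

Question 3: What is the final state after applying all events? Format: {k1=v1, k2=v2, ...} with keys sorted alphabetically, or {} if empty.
Answer: {a=16, b=-17, c=17, d=11}

Derivation:
  after event 1 (t=4: DEC c by 10): {c=-10}
  after event 2 (t=6: DEC b by 1): {b=-1, c=-10}
  after event 3 (t=14: SET d = 18): {b=-1, c=-10, d=18}
  after event 4 (t=24: DEC b by 9): {b=-10, c=-10, d=18}
  after event 5 (t=28: SET c = 17): {b=-10, c=17, d=18}
  after event 6 (t=38: INC a by 2): {a=2, b=-10, c=17, d=18}
  after event 7 (t=45: SET a = 10): {a=10, b=-10, c=17, d=18}
  after event 8 (t=52: DEC d by 6): {a=10, b=-10, c=17, d=12}
  after event 9 (t=57: SET c = 17): {a=10, b=-10, c=17, d=12}
  after event 10 (t=59: INC a by 6): {a=16, b=-10, c=17, d=12}
  after event 11 (t=68: DEC d by 1): {a=16, b=-10, c=17, d=11}
  after event 12 (t=73: DEC b by 7): {a=16, b=-17, c=17, d=11}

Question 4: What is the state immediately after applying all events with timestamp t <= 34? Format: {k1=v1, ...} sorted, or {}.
Apply events with t <= 34 (5 events):
  after event 1 (t=4: DEC c by 10): {c=-10}
  after event 2 (t=6: DEC b by 1): {b=-1, c=-10}
  after event 3 (t=14: SET d = 18): {b=-1, c=-10, d=18}
  after event 4 (t=24: DEC b by 9): {b=-10, c=-10, d=18}
  after event 5 (t=28: SET c = 17): {b=-10, c=17, d=18}

Answer: {b=-10, c=17, d=18}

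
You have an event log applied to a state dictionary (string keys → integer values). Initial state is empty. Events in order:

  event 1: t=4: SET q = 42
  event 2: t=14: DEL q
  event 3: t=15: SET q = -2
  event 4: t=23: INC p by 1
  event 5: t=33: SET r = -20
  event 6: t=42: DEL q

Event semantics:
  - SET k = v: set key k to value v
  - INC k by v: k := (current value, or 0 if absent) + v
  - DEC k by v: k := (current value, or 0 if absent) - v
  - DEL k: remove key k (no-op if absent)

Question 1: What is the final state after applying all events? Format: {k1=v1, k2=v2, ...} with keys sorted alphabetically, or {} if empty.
Answer: {p=1, r=-20}

Derivation:
  after event 1 (t=4: SET q = 42): {q=42}
  after event 2 (t=14: DEL q): {}
  after event 3 (t=15: SET q = -2): {q=-2}
  after event 4 (t=23: INC p by 1): {p=1, q=-2}
  after event 5 (t=33: SET r = -20): {p=1, q=-2, r=-20}
  after event 6 (t=42: DEL q): {p=1, r=-20}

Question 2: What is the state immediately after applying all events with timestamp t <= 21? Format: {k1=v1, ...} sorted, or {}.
Apply events with t <= 21 (3 events):
  after event 1 (t=4: SET q = 42): {q=42}
  after event 2 (t=14: DEL q): {}
  after event 3 (t=15: SET q = -2): {q=-2}

Answer: {q=-2}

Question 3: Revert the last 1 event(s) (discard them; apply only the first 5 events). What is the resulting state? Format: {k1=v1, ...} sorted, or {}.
Keep first 5 events (discard last 1):
  after event 1 (t=4: SET q = 42): {q=42}
  after event 2 (t=14: DEL q): {}
  after event 3 (t=15: SET q = -2): {q=-2}
  after event 4 (t=23: INC p by 1): {p=1, q=-2}
  after event 5 (t=33: SET r = -20): {p=1, q=-2, r=-20}

Answer: {p=1, q=-2, r=-20}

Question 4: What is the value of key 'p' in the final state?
Answer: 1

Derivation:
Track key 'p' through all 6 events:
  event 1 (t=4: SET q = 42): p unchanged
  event 2 (t=14: DEL q): p unchanged
  event 3 (t=15: SET q = -2): p unchanged
  event 4 (t=23: INC p by 1): p (absent) -> 1
  event 5 (t=33: SET r = -20): p unchanged
  event 6 (t=42: DEL q): p unchanged
Final: p = 1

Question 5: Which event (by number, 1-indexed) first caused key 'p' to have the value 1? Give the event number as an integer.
Looking for first event where p becomes 1:
  event 4: p (absent) -> 1  <-- first match

Answer: 4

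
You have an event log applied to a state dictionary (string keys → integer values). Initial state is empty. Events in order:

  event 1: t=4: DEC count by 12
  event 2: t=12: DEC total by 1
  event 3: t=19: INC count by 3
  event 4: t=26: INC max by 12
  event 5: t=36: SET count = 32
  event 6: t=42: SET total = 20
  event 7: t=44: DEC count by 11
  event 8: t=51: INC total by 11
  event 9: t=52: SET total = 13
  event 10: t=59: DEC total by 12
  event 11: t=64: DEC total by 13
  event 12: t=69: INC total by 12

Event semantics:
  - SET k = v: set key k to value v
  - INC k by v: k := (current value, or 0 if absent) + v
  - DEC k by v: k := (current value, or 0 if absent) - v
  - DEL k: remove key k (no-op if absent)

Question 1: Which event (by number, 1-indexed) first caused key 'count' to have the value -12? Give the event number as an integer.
Looking for first event where count becomes -12:
  event 1: count (absent) -> -12  <-- first match

Answer: 1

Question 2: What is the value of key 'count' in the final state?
Answer: 21

Derivation:
Track key 'count' through all 12 events:
  event 1 (t=4: DEC count by 12): count (absent) -> -12
  event 2 (t=12: DEC total by 1): count unchanged
  event 3 (t=19: INC count by 3): count -12 -> -9
  event 4 (t=26: INC max by 12): count unchanged
  event 5 (t=36: SET count = 32): count -9 -> 32
  event 6 (t=42: SET total = 20): count unchanged
  event 7 (t=44: DEC count by 11): count 32 -> 21
  event 8 (t=51: INC total by 11): count unchanged
  event 9 (t=52: SET total = 13): count unchanged
  event 10 (t=59: DEC total by 12): count unchanged
  event 11 (t=64: DEC total by 13): count unchanged
  event 12 (t=69: INC total by 12): count unchanged
Final: count = 21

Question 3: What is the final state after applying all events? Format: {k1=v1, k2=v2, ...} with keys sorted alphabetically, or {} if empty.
Answer: {count=21, max=12, total=0}

Derivation:
  after event 1 (t=4: DEC count by 12): {count=-12}
  after event 2 (t=12: DEC total by 1): {count=-12, total=-1}
  after event 3 (t=19: INC count by 3): {count=-9, total=-1}
  after event 4 (t=26: INC max by 12): {count=-9, max=12, total=-1}
  after event 5 (t=36: SET count = 32): {count=32, max=12, total=-1}
  after event 6 (t=42: SET total = 20): {count=32, max=12, total=20}
  after event 7 (t=44: DEC count by 11): {count=21, max=12, total=20}
  after event 8 (t=51: INC total by 11): {count=21, max=12, total=31}
  after event 9 (t=52: SET total = 13): {count=21, max=12, total=13}
  after event 10 (t=59: DEC total by 12): {count=21, max=12, total=1}
  after event 11 (t=64: DEC total by 13): {count=21, max=12, total=-12}
  after event 12 (t=69: INC total by 12): {count=21, max=12, total=0}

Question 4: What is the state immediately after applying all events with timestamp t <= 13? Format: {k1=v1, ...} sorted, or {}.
Apply events with t <= 13 (2 events):
  after event 1 (t=4: DEC count by 12): {count=-12}
  after event 2 (t=12: DEC total by 1): {count=-12, total=-1}

Answer: {count=-12, total=-1}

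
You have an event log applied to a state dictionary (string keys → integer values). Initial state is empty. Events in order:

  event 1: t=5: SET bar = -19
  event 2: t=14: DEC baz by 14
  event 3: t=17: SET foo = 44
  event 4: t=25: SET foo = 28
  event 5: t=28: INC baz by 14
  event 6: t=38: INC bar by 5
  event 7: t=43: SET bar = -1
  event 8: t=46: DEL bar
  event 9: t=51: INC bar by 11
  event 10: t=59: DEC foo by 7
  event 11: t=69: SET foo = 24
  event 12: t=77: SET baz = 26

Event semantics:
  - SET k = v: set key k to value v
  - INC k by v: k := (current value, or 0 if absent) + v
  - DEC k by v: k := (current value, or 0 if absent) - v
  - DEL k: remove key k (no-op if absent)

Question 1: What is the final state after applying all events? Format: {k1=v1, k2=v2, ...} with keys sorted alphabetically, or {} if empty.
  after event 1 (t=5: SET bar = -19): {bar=-19}
  after event 2 (t=14: DEC baz by 14): {bar=-19, baz=-14}
  after event 3 (t=17: SET foo = 44): {bar=-19, baz=-14, foo=44}
  after event 4 (t=25: SET foo = 28): {bar=-19, baz=-14, foo=28}
  after event 5 (t=28: INC baz by 14): {bar=-19, baz=0, foo=28}
  after event 6 (t=38: INC bar by 5): {bar=-14, baz=0, foo=28}
  after event 7 (t=43: SET bar = -1): {bar=-1, baz=0, foo=28}
  after event 8 (t=46: DEL bar): {baz=0, foo=28}
  after event 9 (t=51: INC bar by 11): {bar=11, baz=0, foo=28}
  after event 10 (t=59: DEC foo by 7): {bar=11, baz=0, foo=21}
  after event 11 (t=69: SET foo = 24): {bar=11, baz=0, foo=24}
  after event 12 (t=77: SET baz = 26): {bar=11, baz=26, foo=24}

Answer: {bar=11, baz=26, foo=24}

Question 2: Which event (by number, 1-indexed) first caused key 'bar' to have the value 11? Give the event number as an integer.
Answer: 9

Derivation:
Looking for first event where bar becomes 11:
  event 1: bar = -19
  event 2: bar = -19
  event 3: bar = -19
  event 4: bar = -19
  event 5: bar = -19
  event 6: bar = -14
  event 7: bar = -1
  event 8: bar = (absent)
  event 9: bar (absent) -> 11  <-- first match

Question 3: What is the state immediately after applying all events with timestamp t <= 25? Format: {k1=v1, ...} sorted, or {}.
Apply events with t <= 25 (4 events):
  after event 1 (t=5: SET bar = -19): {bar=-19}
  after event 2 (t=14: DEC baz by 14): {bar=-19, baz=-14}
  after event 3 (t=17: SET foo = 44): {bar=-19, baz=-14, foo=44}
  after event 4 (t=25: SET foo = 28): {bar=-19, baz=-14, foo=28}

Answer: {bar=-19, baz=-14, foo=28}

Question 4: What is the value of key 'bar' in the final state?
Answer: 11

Derivation:
Track key 'bar' through all 12 events:
  event 1 (t=5: SET bar = -19): bar (absent) -> -19
  event 2 (t=14: DEC baz by 14): bar unchanged
  event 3 (t=17: SET foo = 44): bar unchanged
  event 4 (t=25: SET foo = 28): bar unchanged
  event 5 (t=28: INC baz by 14): bar unchanged
  event 6 (t=38: INC bar by 5): bar -19 -> -14
  event 7 (t=43: SET bar = -1): bar -14 -> -1
  event 8 (t=46: DEL bar): bar -1 -> (absent)
  event 9 (t=51: INC bar by 11): bar (absent) -> 11
  event 10 (t=59: DEC foo by 7): bar unchanged
  event 11 (t=69: SET foo = 24): bar unchanged
  event 12 (t=77: SET baz = 26): bar unchanged
Final: bar = 11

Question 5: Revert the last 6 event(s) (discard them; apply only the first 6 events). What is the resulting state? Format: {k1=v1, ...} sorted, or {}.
Answer: {bar=-14, baz=0, foo=28}

Derivation:
Keep first 6 events (discard last 6):
  after event 1 (t=5: SET bar = -19): {bar=-19}
  after event 2 (t=14: DEC baz by 14): {bar=-19, baz=-14}
  after event 3 (t=17: SET foo = 44): {bar=-19, baz=-14, foo=44}
  after event 4 (t=25: SET foo = 28): {bar=-19, baz=-14, foo=28}
  after event 5 (t=28: INC baz by 14): {bar=-19, baz=0, foo=28}
  after event 6 (t=38: INC bar by 5): {bar=-14, baz=0, foo=28}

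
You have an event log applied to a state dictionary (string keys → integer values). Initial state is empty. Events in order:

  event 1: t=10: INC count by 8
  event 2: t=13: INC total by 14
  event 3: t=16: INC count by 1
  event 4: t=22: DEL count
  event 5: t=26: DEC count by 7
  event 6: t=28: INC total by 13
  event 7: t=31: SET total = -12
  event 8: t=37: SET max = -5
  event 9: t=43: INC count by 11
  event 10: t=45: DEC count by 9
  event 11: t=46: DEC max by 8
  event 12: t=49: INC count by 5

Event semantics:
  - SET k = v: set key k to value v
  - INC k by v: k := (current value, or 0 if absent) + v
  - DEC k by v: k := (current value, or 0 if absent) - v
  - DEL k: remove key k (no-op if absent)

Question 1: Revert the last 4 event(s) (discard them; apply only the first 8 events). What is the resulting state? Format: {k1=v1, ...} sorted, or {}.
Answer: {count=-7, max=-5, total=-12}

Derivation:
Keep first 8 events (discard last 4):
  after event 1 (t=10: INC count by 8): {count=8}
  after event 2 (t=13: INC total by 14): {count=8, total=14}
  after event 3 (t=16: INC count by 1): {count=9, total=14}
  after event 4 (t=22: DEL count): {total=14}
  after event 5 (t=26: DEC count by 7): {count=-7, total=14}
  after event 6 (t=28: INC total by 13): {count=-7, total=27}
  after event 7 (t=31: SET total = -12): {count=-7, total=-12}
  after event 8 (t=37: SET max = -5): {count=-7, max=-5, total=-12}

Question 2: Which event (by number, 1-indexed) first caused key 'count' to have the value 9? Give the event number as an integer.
Looking for first event where count becomes 9:
  event 1: count = 8
  event 2: count = 8
  event 3: count 8 -> 9  <-- first match

Answer: 3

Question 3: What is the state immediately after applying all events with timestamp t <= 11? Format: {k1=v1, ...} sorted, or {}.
Apply events with t <= 11 (1 events):
  after event 1 (t=10: INC count by 8): {count=8}

Answer: {count=8}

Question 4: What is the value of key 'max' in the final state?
Answer: -13

Derivation:
Track key 'max' through all 12 events:
  event 1 (t=10: INC count by 8): max unchanged
  event 2 (t=13: INC total by 14): max unchanged
  event 3 (t=16: INC count by 1): max unchanged
  event 4 (t=22: DEL count): max unchanged
  event 5 (t=26: DEC count by 7): max unchanged
  event 6 (t=28: INC total by 13): max unchanged
  event 7 (t=31: SET total = -12): max unchanged
  event 8 (t=37: SET max = -5): max (absent) -> -5
  event 9 (t=43: INC count by 11): max unchanged
  event 10 (t=45: DEC count by 9): max unchanged
  event 11 (t=46: DEC max by 8): max -5 -> -13
  event 12 (t=49: INC count by 5): max unchanged
Final: max = -13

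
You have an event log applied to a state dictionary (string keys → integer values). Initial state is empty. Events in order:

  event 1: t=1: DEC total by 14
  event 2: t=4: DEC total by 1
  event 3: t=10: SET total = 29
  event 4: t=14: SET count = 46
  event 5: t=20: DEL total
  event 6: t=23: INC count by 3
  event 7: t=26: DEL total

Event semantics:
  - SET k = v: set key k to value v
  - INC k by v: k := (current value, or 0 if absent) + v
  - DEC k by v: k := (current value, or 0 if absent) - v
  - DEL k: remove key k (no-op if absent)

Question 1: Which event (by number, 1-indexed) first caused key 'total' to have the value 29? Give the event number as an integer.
Answer: 3

Derivation:
Looking for first event where total becomes 29:
  event 1: total = -14
  event 2: total = -15
  event 3: total -15 -> 29  <-- first match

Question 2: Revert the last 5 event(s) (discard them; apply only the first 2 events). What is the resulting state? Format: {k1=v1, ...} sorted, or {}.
Answer: {total=-15}

Derivation:
Keep first 2 events (discard last 5):
  after event 1 (t=1: DEC total by 14): {total=-14}
  after event 2 (t=4: DEC total by 1): {total=-15}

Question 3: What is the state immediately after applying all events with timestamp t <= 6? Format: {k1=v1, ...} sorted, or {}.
Answer: {total=-15}

Derivation:
Apply events with t <= 6 (2 events):
  after event 1 (t=1: DEC total by 14): {total=-14}
  after event 2 (t=4: DEC total by 1): {total=-15}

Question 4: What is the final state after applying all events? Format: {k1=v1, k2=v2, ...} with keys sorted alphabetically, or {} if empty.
Answer: {count=49}

Derivation:
  after event 1 (t=1: DEC total by 14): {total=-14}
  after event 2 (t=4: DEC total by 1): {total=-15}
  after event 3 (t=10: SET total = 29): {total=29}
  after event 4 (t=14: SET count = 46): {count=46, total=29}
  after event 5 (t=20: DEL total): {count=46}
  after event 6 (t=23: INC count by 3): {count=49}
  after event 7 (t=26: DEL total): {count=49}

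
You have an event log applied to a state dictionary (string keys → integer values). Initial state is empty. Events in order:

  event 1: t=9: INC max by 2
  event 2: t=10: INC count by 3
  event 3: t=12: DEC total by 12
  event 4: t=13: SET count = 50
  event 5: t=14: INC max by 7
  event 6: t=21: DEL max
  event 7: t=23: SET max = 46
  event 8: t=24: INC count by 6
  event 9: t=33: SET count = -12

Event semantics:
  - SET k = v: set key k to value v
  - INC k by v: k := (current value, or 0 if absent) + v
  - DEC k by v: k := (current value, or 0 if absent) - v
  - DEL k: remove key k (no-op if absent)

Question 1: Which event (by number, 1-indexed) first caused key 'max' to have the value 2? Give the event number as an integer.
Looking for first event where max becomes 2:
  event 1: max (absent) -> 2  <-- first match

Answer: 1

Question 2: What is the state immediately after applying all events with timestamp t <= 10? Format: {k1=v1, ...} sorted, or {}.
Apply events with t <= 10 (2 events):
  after event 1 (t=9: INC max by 2): {max=2}
  after event 2 (t=10: INC count by 3): {count=3, max=2}

Answer: {count=3, max=2}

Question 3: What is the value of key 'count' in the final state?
Track key 'count' through all 9 events:
  event 1 (t=9: INC max by 2): count unchanged
  event 2 (t=10: INC count by 3): count (absent) -> 3
  event 3 (t=12: DEC total by 12): count unchanged
  event 4 (t=13: SET count = 50): count 3 -> 50
  event 5 (t=14: INC max by 7): count unchanged
  event 6 (t=21: DEL max): count unchanged
  event 7 (t=23: SET max = 46): count unchanged
  event 8 (t=24: INC count by 6): count 50 -> 56
  event 9 (t=33: SET count = -12): count 56 -> -12
Final: count = -12

Answer: -12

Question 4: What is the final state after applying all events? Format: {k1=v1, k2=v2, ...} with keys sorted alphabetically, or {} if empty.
  after event 1 (t=9: INC max by 2): {max=2}
  after event 2 (t=10: INC count by 3): {count=3, max=2}
  after event 3 (t=12: DEC total by 12): {count=3, max=2, total=-12}
  after event 4 (t=13: SET count = 50): {count=50, max=2, total=-12}
  after event 5 (t=14: INC max by 7): {count=50, max=9, total=-12}
  after event 6 (t=21: DEL max): {count=50, total=-12}
  after event 7 (t=23: SET max = 46): {count=50, max=46, total=-12}
  after event 8 (t=24: INC count by 6): {count=56, max=46, total=-12}
  after event 9 (t=33: SET count = -12): {count=-12, max=46, total=-12}

Answer: {count=-12, max=46, total=-12}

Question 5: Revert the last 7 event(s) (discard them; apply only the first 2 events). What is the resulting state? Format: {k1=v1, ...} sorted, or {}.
Keep first 2 events (discard last 7):
  after event 1 (t=9: INC max by 2): {max=2}
  after event 2 (t=10: INC count by 3): {count=3, max=2}

Answer: {count=3, max=2}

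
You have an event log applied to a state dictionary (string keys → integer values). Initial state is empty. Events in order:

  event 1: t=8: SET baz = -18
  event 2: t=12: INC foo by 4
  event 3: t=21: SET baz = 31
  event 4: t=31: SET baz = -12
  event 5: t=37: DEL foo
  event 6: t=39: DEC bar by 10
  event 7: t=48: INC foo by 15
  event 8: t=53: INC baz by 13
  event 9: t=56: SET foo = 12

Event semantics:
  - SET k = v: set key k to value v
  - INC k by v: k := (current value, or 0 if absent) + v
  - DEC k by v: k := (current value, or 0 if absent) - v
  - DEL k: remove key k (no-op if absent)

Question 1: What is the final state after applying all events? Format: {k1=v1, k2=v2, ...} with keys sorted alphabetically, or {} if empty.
  after event 1 (t=8: SET baz = -18): {baz=-18}
  after event 2 (t=12: INC foo by 4): {baz=-18, foo=4}
  after event 3 (t=21: SET baz = 31): {baz=31, foo=4}
  after event 4 (t=31: SET baz = -12): {baz=-12, foo=4}
  after event 5 (t=37: DEL foo): {baz=-12}
  after event 6 (t=39: DEC bar by 10): {bar=-10, baz=-12}
  after event 7 (t=48: INC foo by 15): {bar=-10, baz=-12, foo=15}
  after event 8 (t=53: INC baz by 13): {bar=-10, baz=1, foo=15}
  after event 9 (t=56: SET foo = 12): {bar=-10, baz=1, foo=12}

Answer: {bar=-10, baz=1, foo=12}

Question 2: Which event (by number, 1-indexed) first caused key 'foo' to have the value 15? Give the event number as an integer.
Answer: 7

Derivation:
Looking for first event where foo becomes 15:
  event 2: foo = 4
  event 3: foo = 4
  event 4: foo = 4
  event 5: foo = (absent)
  event 7: foo (absent) -> 15  <-- first match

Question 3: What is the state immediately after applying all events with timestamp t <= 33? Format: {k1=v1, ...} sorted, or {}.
Apply events with t <= 33 (4 events):
  after event 1 (t=8: SET baz = -18): {baz=-18}
  after event 2 (t=12: INC foo by 4): {baz=-18, foo=4}
  after event 3 (t=21: SET baz = 31): {baz=31, foo=4}
  after event 4 (t=31: SET baz = -12): {baz=-12, foo=4}

Answer: {baz=-12, foo=4}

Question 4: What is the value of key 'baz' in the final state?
Answer: 1

Derivation:
Track key 'baz' through all 9 events:
  event 1 (t=8: SET baz = -18): baz (absent) -> -18
  event 2 (t=12: INC foo by 4): baz unchanged
  event 3 (t=21: SET baz = 31): baz -18 -> 31
  event 4 (t=31: SET baz = -12): baz 31 -> -12
  event 5 (t=37: DEL foo): baz unchanged
  event 6 (t=39: DEC bar by 10): baz unchanged
  event 7 (t=48: INC foo by 15): baz unchanged
  event 8 (t=53: INC baz by 13): baz -12 -> 1
  event 9 (t=56: SET foo = 12): baz unchanged
Final: baz = 1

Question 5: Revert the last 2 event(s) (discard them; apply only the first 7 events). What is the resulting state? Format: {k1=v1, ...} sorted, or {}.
Keep first 7 events (discard last 2):
  after event 1 (t=8: SET baz = -18): {baz=-18}
  after event 2 (t=12: INC foo by 4): {baz=-18, foo=4}
  after event 3 (t=21: SET baz = 31): {baz=31, foo=4}
  after event 4 (t=31: SET baz = -12): {baz=-12, foo=4}
  after event 5 (t=37: DEL foo): {baz=-12}
  after event 6 (t=39: DEC bar by 10): {bar=-10, baz=-12}
  after event 7 (t=48: INC foo by 15): {bar=-10, baz=-12, foo=15}

Answer: {bar=-10, baz=-12, foo=15}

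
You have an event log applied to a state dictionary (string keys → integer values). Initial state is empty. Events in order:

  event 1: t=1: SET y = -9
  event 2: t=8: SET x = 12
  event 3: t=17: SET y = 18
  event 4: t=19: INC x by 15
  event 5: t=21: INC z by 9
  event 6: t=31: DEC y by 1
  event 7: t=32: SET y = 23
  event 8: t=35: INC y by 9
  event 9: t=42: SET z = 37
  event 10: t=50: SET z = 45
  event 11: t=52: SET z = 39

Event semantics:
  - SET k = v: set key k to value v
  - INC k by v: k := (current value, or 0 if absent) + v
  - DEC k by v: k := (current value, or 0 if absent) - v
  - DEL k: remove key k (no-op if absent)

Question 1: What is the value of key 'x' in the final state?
Answer: 27

Derivation:
Track key 'x' through all 11 events:
  event 1 (t=1: SET y = -9): x unchanged
  event 2 (t=8: SET x = 12): x (absent) -> 12
  event 3 (t=17: SET y = 18): x unchanged
  event 4 (t=19: INC x by 15): x 12 -> 27
  event 5 (t=21: INC z by 9): x unchanged
  event 6 (t=31: DEC y by 1): x unchanged
  event 7 (t=32: SET y = 23): x unchanged
  event 8 (t=35: INC y by 9): x unchanged
  event 9 (t=42: SET z = 37): x unchanged
  event 10 (t=50: SET z = 45): x unchanged
  event 11 (t=52: SET z = 39): x unchanged
Final: x = 27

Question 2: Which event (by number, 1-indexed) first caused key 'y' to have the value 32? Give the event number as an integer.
Looking for first event where y becomes 32:
  event 1: y = -9
  event 2: y = -9
  event 3: y = 18
  event 4: y = 18
  event 5: y = 18
  event 6: y = 17
  event 7: y = 23
  event 8: y 23 -> 32  <-- first match

Answer: 8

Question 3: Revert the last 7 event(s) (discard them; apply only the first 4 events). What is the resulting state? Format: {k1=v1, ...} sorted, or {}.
Answer: {x=27, y=18}

Derivation:
Keep first 4 events (discard last 7):
  after event 1 (t=1: SET y = -9): {y=-9}
  after event 2 (t=8: SET x = 12): {x=12, y=-9}
  after event 3 (t=17: SET y = 18): {x=12, y=18}
  after event 4 (t=19: INC x by 15): {x=27, y=18}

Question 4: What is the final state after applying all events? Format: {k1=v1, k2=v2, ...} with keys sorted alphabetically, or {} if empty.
Answer: {x=27, y=32, z=39}

Derivation:
  after event 1 (t=1: SET y = -9): {y=-9}
  after event 2 (t=8: SET x = 12): {x=12, y=-9}
  after event 3 (t=17: SET y = 18): {x=12, y=18}
  after event 4 (t=19: INC x by 15): {x=27, y=18}
  after event 5 (t=21: INC z by 9): {x=27, y=18, z=9}
  after event 6 (t=31: DEC y by 1): {x=27, y=17, z=9}
  after event 7 (t=32: SET y = 23): {x=27, y=23, z=9}
  after event 8 (t=35: INC y by 9): {x=27, y=32, z=9}
  after event 9 (t=42: SET z = 37): {x=27, y=32, z=37}
  after event 10 (t=50: SET z = 45): {x=27, y=32, z=45}
  after event 11 (t=52: SET z = 39): {x=27, y=32, z=39}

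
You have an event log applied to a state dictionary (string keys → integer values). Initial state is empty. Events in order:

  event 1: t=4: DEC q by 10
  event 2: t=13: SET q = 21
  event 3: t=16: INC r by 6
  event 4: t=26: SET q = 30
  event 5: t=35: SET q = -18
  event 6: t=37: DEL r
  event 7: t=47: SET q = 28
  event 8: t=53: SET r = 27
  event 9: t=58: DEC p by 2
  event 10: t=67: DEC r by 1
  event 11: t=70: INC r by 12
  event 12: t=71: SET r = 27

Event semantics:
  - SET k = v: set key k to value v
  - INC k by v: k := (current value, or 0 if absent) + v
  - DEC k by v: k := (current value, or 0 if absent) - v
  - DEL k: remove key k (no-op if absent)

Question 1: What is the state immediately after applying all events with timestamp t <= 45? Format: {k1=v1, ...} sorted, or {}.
Apply events with t <= 45 (6 events):
  after event 1 (t=4: DEC q by 10): {q=-10}
  after event 2 (t=13: SET q = 21): {q=21}
  after event 3 (t=16: INC r by 6): {q=21, r=6}
  after event 4 (t=26: SET q = 30): {q=30, r=6}
  after event 5 (t=35: SET q = -18): {q=-18, r=6}
  after event 6 (t=37: DEL r): {q=-18}

Answer: {q=-18}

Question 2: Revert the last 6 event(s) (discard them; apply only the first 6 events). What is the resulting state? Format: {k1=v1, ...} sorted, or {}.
Keep first 6 events (discard last 6):
  after event 1 (t=4: DEC q by 10): {q=-10}
  after event 2 (t=13: SET q = 21): {q=21}
  after event 3 (t=16: INC r by 6): {q=21, r=6}
  after event 4 (t=26: SET q = 30): {q=30, r=6}
  after event 5 (t=35: SET q = -18): {q=-18, r=6}
  after event 6 (t=37: DEL r): {q=-18}

Answer: {q=-18}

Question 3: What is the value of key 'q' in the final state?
Track key 'q' through all 12 events:
  event 1 (t=4: DEC q by 10): q (absent) -> -10
  event 2 (t=13: SET q = 21): q -10 -> 21
  event 3 (t=16: INC r by 6): q unchanged
  event 4 (t=26: SET q = 30): q 21 -> 30
  event 5 (t=35: SET q = -18): q 30 -> -18
  event 6 (t=37: DEL r): q unchanged
  event 7 (t=47: SET q = 28): q -18 -> 28
  event 8 (t=53: SET r = 27): q unchanged
  event 9 (t=58: DEC p by 2): q unchanged
  event 10 (t=67: DEC r by 1): q unchanged
  event 11 (t=70: INC r by 12): q unchanged
  event 12 (t=71: SET r = 27): q unchanged
Final: q = 28

Answer: 28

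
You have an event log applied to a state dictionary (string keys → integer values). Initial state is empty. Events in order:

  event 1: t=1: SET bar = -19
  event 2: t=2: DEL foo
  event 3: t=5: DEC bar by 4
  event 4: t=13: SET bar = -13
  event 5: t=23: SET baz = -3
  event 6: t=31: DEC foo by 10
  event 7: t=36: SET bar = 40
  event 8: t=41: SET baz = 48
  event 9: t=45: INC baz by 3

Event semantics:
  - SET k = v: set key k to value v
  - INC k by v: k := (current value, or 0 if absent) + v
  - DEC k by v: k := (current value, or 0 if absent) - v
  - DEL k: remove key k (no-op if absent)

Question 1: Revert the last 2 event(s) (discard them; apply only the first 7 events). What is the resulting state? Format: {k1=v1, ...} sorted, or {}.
Answer: {bar=40, baz=-3, foo=-10}

Derivation:
Keep first 7 events (discard last 2):
  after event 1 (t=1: SET bar = -19): {bar=-19}
  after event 2 (t=2: DEL foo): {bar=-19}
  after event 3 (t=5: DEC bar by 4): {bar=-23}
  after event 4 (t=13: SET bar = -13): {bar=-13}
  after event 5 (t=23: SET baz = -3): {bar=-13, baz=-3}
  after event 6 (t=31: DEC foo by 10): {bar=-13, baz=-3, foo=-10}
  after event 7 (t=36: SET bar = 40): {bar=40, baz=-3, foo=-10}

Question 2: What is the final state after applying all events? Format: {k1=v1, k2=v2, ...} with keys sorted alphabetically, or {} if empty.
Answer: {bar=40, baz=51, foo=-10}

Derivation:
  after event 1 (t=1: SET bar = -19): {bar=-19}
  after event 2 (t=2: DEL foo): {bar=-19}
  after event 3 (t=5: DEC bar by 4): {bar=-23}
  after event 4 (t=13: SET bar = -13): {bar=-13}
  after event 5 (t=23: SET baz = -3): {bar=-13, baz=-3}
  after event 6 (t=31: DEC foo by 10): {bar=-13, baz=-3, foo=-10}
  after event 7 (t=36: SET bar = 40): {bar=40, baz=-3, foo=-10}
  after event 8 (t=41: SET baz = 48): {bar=40, baz=48, foo=-10}
  after event 9 (t=45: INC baz by 3): {bar=40, baz=51, foo=-10}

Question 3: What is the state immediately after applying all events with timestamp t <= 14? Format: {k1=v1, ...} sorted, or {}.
Answer: {bar=-13}

Derivation:
Apply events with t <= 14 (4 events):
  after event 1 (t=1: SET bar = -19): {bar=-19}
  after event 2 (t=2: DEL foo): {bar=-19}
  after event 3 (t=5: DEC bar by 4): {bar=-23}
  after event 4 (t=13: SET bar = -13): {bar=-13}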